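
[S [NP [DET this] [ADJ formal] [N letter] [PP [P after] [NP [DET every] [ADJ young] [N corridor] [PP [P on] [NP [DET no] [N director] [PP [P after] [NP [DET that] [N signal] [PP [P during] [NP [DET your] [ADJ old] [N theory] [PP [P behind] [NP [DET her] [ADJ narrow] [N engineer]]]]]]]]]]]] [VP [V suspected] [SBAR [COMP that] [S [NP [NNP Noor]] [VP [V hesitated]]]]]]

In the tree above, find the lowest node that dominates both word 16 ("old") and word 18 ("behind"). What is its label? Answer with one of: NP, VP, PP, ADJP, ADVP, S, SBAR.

Both words fall inside [NP your old theory behind her narrow engineer] (words 15–21), and no smaller constituent contains them both. Label: NP.

NP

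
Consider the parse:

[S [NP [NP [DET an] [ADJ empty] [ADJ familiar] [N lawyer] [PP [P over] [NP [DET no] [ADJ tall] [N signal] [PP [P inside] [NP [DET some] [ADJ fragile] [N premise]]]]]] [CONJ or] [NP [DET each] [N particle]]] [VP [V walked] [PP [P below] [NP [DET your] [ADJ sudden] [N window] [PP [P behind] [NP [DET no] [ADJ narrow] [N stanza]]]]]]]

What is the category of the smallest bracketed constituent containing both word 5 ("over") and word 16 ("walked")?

S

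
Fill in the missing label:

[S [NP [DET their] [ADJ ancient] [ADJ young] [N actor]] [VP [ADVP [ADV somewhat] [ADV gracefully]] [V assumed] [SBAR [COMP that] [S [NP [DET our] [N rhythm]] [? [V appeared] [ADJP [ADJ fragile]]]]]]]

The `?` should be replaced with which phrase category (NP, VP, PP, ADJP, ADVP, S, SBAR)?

VP

The `?` node immediately contains: V 'appeared', ADJP. That is the internal structure of a verb phrase, so the label is VP.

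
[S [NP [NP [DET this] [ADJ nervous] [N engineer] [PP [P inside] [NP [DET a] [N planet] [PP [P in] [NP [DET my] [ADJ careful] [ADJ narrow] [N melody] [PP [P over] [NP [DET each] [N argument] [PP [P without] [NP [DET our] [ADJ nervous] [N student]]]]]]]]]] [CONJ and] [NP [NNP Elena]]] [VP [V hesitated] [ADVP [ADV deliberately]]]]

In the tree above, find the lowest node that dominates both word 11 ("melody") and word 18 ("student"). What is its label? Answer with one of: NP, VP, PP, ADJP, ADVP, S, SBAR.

NP

Word 11 lies under S → NP → NP → PP → NP → PP → NP → N; word 18 lies under S → NP → NP → PP → NP → PP → NP → PP → NP → PP → NP → N. The lowest shared node is the NP.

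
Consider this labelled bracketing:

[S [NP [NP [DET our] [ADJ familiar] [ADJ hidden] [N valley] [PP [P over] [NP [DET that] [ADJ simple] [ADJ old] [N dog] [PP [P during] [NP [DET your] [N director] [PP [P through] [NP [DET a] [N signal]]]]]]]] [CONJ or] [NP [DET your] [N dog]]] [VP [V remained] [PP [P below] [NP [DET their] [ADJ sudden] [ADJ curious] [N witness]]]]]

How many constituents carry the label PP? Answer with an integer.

4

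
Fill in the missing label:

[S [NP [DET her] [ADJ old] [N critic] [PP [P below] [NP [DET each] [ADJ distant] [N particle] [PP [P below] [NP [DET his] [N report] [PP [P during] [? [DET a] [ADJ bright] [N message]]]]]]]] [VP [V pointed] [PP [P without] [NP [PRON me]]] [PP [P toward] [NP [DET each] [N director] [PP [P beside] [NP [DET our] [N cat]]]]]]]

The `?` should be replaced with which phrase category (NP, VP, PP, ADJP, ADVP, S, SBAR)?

NP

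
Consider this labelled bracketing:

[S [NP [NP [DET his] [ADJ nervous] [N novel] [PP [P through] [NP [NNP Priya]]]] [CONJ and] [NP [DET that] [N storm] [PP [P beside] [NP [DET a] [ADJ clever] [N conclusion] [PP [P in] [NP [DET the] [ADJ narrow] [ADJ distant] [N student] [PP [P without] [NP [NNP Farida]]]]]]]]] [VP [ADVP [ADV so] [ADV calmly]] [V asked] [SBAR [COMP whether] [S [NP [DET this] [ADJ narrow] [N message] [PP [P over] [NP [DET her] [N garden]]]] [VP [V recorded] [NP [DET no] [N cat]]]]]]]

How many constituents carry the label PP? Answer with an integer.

5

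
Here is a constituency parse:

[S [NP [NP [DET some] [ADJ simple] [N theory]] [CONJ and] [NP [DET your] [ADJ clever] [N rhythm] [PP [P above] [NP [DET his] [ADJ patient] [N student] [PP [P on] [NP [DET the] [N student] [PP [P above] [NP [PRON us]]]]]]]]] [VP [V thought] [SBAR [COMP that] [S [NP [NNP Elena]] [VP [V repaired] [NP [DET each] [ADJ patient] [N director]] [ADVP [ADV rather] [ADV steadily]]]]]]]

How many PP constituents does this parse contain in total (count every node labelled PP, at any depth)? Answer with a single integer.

Listing each PP by its span: [PP above his patient student on the student above us]; [PP on the student above us]; [PP above us] — that makes 3.

3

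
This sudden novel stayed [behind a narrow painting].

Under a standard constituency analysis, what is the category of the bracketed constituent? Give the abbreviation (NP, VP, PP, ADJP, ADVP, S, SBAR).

PP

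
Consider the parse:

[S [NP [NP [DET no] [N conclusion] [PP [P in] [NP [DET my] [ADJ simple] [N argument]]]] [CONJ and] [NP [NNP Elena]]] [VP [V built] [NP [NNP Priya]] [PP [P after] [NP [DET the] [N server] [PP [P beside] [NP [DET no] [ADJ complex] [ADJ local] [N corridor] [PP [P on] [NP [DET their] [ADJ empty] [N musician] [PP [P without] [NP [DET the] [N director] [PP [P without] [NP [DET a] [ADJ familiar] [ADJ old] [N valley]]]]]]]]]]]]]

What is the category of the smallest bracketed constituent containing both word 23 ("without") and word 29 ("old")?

PP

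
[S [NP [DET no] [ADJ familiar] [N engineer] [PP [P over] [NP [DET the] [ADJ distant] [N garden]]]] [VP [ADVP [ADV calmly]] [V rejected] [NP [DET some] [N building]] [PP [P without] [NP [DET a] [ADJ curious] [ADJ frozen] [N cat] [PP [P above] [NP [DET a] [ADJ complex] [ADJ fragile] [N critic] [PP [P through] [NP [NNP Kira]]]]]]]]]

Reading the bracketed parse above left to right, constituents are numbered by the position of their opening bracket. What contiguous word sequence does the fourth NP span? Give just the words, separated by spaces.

a curious frozen cat above a complex fragile critic through Kira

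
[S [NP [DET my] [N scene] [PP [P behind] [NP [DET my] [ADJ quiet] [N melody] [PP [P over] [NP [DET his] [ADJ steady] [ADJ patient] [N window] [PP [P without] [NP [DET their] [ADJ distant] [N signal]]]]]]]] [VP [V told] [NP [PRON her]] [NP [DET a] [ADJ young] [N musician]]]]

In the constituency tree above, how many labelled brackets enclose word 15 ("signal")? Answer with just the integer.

The word sits inside N, which is inside NP, inside PP, inside NP, inside PP, inside NP, inside PP, inside NP, inside S — 9 brackets in all.

9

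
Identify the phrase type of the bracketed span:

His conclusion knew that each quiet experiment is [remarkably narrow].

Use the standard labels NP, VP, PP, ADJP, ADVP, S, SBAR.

The span is built around the adjective "narrow" — an adjective phrase (ADJP).

ADJP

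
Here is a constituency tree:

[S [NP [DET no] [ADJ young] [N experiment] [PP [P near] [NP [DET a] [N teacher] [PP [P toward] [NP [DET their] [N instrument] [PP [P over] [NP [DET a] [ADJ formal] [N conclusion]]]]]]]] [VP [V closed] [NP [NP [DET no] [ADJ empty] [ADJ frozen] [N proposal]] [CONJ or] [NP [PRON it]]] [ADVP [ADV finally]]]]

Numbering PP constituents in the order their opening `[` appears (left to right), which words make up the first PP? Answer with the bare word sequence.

The PP opening brackets appear, in order, over: "near a teacher toward their instrument over a formal conclusion"; "toward their instrument over a formal conclusion"; "over a formal conclusion". The first one spans "near a teacher toward their instrument over a formal conclusion".

near a teacher toward their instrument over a formal conclusion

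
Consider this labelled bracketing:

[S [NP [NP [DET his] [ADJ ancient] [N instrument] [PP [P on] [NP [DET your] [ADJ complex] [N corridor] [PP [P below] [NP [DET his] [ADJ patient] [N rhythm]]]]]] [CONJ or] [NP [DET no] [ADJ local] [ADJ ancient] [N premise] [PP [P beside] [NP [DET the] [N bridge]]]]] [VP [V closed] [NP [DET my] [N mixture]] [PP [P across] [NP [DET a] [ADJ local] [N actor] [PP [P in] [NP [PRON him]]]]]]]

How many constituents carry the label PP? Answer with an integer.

Scanning left to right, an opening `[PP` appears at word positions 4, 8, 17, 23, 27 — 5 in total.

5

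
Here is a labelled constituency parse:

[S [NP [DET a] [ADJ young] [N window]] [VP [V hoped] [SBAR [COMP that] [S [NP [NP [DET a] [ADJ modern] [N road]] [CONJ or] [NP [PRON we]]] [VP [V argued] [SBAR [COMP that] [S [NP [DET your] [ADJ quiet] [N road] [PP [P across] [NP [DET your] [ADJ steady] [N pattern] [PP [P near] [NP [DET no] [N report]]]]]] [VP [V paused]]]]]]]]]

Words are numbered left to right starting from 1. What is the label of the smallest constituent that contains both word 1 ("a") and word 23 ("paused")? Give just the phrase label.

S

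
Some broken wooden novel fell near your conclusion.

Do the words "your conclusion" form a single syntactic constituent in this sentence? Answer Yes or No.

The sequence corresponds to a single NP node — the noun phrase "your conclusion".

Yes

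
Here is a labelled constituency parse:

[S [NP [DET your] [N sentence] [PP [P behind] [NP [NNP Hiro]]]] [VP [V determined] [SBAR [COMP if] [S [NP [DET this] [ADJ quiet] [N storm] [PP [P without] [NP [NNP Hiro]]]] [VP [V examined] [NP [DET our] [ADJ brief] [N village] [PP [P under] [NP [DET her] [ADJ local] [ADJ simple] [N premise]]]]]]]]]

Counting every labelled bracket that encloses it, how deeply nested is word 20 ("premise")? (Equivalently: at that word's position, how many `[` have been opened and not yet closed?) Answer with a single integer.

9

Counting open brackets not yet closed at "premise": [S [VP [SBAR [S [VP [NP [PP [NP [N = 9.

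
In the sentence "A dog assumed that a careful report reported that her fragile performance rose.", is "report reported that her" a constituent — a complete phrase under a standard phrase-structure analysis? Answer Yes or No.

No

"report" belongs to the noun phrase "a careful report" while "her" belongs to the verb phrase "reported that her fragile performance rose"; a span that runs across that boundary is not a single phrase.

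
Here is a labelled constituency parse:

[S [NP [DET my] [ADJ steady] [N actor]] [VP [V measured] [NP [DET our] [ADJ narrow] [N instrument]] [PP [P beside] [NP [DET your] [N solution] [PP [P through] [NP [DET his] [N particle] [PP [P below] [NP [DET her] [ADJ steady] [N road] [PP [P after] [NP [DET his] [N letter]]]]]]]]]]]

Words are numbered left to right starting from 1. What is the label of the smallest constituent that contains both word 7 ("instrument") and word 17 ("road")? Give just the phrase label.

The smallest bracket enclosing both words is [VP measured our narrow instrument beside your solution through his particle below her steady road after his letter], so the label is VP.

VP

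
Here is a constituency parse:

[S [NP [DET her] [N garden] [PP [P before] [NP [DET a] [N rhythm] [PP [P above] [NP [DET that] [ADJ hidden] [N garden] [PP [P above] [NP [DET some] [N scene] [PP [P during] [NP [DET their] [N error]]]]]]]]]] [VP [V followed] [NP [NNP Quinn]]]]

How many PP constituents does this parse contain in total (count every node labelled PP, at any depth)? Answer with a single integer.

4

Listing each PP by its span: [PP before a rhythm above that hidden garden above some scene during their error]; [PP above that hidden garden above some scene during their error]; [PP above some scene during their error]; [PP during their error] — that makes 4.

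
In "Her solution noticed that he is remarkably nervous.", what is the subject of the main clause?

her solution

The subject of the main clause is the NP immediately before the verb "noticed": "her solution".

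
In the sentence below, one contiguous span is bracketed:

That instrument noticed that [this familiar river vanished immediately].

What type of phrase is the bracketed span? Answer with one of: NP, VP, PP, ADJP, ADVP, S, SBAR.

S

The bracketed span "this familiar river vanished immediately" is headed by "vanished", making it a clause (S).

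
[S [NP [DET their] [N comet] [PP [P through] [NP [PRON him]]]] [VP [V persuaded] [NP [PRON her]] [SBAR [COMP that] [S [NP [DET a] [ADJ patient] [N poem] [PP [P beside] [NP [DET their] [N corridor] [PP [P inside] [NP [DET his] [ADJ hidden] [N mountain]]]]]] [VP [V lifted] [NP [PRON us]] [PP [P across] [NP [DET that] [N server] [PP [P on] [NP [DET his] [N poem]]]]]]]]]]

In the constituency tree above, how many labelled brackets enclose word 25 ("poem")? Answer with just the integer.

10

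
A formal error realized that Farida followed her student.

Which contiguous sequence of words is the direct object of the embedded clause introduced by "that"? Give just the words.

her student

"followed" heads the VP of the embedded clause introduced by "that", and "her student" is its direct object.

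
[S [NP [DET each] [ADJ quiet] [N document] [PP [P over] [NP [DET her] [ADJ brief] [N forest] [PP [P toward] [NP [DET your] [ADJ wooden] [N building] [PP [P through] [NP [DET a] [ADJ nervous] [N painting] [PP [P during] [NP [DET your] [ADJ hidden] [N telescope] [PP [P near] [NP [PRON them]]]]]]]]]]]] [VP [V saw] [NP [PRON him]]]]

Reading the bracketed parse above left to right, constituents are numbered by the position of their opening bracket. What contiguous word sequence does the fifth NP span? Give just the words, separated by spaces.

your hidden telescope near them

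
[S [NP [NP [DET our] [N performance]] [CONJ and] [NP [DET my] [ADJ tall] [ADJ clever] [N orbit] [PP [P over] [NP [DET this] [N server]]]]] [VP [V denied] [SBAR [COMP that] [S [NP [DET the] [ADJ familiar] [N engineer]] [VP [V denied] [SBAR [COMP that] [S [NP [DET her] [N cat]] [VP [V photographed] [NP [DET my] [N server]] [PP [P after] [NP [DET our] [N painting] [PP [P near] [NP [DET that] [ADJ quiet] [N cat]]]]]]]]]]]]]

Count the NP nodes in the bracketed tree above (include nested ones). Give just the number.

9

Listing each NP by its span: [NP our performance and my tall clever orbit over this server]; [NP our performance]; [NP my tall clever orbit over this server]; [NP this server]; [NP the familiar engineer]; [NP her cat] … — that makes 9.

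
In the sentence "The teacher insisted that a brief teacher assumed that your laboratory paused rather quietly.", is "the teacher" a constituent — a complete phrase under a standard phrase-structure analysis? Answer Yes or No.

Yes

"the teacher" is exactly the noun phrase [NP the teacher], a complete constituent.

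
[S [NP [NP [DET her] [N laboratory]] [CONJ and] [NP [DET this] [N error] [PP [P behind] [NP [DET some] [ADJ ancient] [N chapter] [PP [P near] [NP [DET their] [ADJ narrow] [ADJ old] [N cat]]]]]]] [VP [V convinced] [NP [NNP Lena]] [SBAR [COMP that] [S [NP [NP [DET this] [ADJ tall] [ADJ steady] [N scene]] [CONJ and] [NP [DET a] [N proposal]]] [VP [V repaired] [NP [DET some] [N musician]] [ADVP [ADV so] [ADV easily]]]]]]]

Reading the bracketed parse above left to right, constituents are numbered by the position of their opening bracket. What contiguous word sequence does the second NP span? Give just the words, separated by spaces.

her laboratory

In left-to-right order the NP constituents are "her laboratory and this error behind some ancient chapter near their narrow old cat"; "her laboratory"; "this error behind some ancient chapter near their narrow old cat"; "some ancient chapter near their narrow old cat"; "their narrow old cat"; "Lena"; "this tall steady scene and a proposal"; "this tall steady scene"; "a proposal"; "some musician". Number 2 is "her laboratory".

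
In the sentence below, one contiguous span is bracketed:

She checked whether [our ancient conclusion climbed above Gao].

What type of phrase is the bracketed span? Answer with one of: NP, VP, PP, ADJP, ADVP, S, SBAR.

"climbed" is the head of the bracketed span, so the span is a clause: S.

S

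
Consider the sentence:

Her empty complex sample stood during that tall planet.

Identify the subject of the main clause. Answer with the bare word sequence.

her empty complex sample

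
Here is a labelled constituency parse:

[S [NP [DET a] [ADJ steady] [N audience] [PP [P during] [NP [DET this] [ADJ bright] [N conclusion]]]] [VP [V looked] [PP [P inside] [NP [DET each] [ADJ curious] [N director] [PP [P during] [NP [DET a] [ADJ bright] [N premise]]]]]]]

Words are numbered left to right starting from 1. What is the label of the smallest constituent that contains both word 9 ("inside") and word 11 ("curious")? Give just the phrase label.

PP

Both words fall inside [PP inside each curious director during a bright premise] (words 9–16), and no smaller constituent contains them both. Label: PP.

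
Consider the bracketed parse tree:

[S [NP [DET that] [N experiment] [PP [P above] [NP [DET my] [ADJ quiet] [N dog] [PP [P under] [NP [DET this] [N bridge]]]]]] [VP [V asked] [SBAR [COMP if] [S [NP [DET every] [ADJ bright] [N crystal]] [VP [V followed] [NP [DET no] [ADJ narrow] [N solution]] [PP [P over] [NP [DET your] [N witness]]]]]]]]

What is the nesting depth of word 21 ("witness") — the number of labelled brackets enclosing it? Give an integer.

8

Counting open brackets not yet closed at "witness": [S [VP [SBAR [S [VP [PP [NP [N = 8.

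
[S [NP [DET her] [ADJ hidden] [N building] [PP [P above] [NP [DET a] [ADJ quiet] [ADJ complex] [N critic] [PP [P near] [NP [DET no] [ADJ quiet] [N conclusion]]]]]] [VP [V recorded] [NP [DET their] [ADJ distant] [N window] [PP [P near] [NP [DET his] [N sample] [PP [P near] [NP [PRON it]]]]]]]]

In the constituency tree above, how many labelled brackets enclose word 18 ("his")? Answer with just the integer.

The word sits inside DET, which is inside NP, inside PP, inside NP, inside VP, inside S — 6 brackets in all.

6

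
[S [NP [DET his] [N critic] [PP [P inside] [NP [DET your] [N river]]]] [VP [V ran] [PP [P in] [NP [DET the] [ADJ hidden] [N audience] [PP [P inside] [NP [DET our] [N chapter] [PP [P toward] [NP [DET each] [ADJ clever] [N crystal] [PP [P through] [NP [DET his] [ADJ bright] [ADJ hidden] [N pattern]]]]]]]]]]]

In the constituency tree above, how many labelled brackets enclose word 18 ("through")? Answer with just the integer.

The word sits inside P, which is inside PP, inside NP, inside PP, inside NP, inside PP, inside NP, inside PP, inside VP, inside S — 10 brackets in all.

10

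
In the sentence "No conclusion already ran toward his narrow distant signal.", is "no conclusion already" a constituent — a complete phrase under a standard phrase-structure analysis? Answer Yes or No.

No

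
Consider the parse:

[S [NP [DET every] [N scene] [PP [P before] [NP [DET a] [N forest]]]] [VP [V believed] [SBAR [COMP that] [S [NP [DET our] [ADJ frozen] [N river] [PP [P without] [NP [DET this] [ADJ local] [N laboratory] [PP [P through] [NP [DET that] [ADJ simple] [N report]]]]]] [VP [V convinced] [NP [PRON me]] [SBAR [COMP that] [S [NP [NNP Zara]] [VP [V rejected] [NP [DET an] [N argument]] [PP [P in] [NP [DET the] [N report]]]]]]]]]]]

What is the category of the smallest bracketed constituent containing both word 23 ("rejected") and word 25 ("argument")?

Both words fall inside [VP rejected an argument in the report] (words 23–28), and no smaller constituent contains them both. Label: VP.

VP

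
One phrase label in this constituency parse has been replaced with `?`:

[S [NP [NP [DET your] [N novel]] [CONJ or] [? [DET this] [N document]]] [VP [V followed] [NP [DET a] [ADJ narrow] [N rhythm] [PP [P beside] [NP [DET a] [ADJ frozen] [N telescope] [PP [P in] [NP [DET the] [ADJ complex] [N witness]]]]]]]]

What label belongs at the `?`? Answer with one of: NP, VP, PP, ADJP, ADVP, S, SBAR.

Looking at what the `?` directly dominates — DET 'this', N 'document' — this is a noun phrase (NP).

NP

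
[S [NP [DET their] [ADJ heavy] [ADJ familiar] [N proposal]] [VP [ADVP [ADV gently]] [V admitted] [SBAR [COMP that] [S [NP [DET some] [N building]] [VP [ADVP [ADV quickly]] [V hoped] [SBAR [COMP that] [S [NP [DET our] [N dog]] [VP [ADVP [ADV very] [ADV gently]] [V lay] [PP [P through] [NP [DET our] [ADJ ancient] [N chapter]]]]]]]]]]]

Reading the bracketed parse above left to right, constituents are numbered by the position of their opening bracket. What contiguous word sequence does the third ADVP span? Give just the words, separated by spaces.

Opening `[ADVP` markers occur at word positions 5, 10, 15; the third of these opens the constituent [ADVP very gently].

very gently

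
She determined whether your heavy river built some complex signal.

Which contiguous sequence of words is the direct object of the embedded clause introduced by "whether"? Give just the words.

The verb of the embedded clause introduced by "whether" is "built"; its direct object is the NP "some complex signal".

some complex signal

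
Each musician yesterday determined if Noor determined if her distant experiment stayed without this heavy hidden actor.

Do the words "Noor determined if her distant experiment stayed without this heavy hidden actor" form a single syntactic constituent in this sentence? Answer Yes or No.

"Noor determined if her distant experiment stayed without this heavy hidden actor" is exactly the clause [S Noor determined if her distant experiment stayed without this heavy hidden actor], a complete constituent.

Yes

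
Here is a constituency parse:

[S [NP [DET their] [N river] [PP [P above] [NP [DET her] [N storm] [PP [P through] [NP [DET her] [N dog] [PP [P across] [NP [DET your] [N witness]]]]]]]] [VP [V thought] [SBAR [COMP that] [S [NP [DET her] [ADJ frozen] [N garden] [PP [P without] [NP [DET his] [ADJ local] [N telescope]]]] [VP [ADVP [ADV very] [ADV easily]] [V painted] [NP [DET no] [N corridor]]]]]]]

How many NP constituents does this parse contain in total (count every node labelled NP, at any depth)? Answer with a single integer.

7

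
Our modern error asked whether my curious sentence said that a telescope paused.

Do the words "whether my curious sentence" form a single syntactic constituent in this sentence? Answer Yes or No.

No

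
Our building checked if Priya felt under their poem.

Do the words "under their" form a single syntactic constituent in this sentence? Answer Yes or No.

No

"under" belongs to the preposition "under" while "their" belongs to the noun phrase "their poem"; a span that runs across that boundary is not a single phrase.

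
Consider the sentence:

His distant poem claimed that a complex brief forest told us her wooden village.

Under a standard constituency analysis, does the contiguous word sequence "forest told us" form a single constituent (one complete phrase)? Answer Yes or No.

The sequence begins inside the noun phrase "a complex brief forest" and ends inside the verb phrase "told us her wooden village"; it crosses a phrase boundary, so no single node in the tree spans exactly those words.

No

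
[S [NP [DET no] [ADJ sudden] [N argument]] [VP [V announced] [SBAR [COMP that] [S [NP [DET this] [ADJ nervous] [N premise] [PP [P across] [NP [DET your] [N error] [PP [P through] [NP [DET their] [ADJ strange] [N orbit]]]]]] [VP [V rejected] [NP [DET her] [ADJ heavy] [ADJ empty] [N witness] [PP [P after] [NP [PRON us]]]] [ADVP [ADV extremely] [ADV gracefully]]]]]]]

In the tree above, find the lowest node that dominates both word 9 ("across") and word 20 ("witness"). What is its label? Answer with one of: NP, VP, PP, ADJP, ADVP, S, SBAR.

Word 9 lies under S → VP → SBAR → S → NP → PP → P; word 20 lies under S → VP → SBAR → S → VP → NP → N. The lowest shared node is the S.

S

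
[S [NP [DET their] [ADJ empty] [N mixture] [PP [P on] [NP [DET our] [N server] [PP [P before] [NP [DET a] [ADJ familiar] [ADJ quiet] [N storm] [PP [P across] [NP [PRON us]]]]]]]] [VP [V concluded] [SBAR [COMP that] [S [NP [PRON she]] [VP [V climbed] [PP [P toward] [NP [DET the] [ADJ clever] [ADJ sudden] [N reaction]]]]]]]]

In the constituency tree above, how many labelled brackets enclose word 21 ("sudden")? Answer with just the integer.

8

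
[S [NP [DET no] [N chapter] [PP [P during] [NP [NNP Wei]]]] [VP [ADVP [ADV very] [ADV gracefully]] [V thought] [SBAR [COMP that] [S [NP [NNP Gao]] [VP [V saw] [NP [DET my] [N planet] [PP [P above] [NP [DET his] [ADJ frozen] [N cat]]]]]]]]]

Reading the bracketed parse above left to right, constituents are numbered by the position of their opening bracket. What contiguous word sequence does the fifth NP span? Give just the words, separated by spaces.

In left-to-right order the NP constituents are "no chapter during Wei"; "Wei"; "Gao"; "my planet above his frozen cat"; "his frozen cat". Number 5 is "his frozen cat".

his frozen cat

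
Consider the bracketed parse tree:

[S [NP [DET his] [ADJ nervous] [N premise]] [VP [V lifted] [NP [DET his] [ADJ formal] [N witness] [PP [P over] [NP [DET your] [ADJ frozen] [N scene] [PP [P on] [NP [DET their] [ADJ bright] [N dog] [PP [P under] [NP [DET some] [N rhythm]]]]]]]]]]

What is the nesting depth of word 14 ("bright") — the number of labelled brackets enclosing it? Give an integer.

The word sits inside ADJ, which is inside NP, inside PP, inside NP, inside PP, inside NP, inside VP, inside S — 8 brackets in all.

8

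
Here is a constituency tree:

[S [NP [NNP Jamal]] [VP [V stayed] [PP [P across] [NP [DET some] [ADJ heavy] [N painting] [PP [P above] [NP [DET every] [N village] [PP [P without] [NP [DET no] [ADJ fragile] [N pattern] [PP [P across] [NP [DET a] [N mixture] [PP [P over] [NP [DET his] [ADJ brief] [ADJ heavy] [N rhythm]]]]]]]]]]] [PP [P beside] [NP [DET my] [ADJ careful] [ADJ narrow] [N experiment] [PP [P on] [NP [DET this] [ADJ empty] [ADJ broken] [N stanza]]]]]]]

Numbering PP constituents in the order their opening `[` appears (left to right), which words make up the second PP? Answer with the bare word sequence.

above every village without no fragile pattern across a mixture over his brief heavy rhythm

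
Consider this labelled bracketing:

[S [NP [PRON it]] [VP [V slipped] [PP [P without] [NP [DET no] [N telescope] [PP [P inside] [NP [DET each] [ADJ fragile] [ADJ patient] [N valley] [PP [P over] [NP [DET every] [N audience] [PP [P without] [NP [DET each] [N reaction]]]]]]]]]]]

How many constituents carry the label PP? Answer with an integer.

Scanning left to right, an opening `[PP` appears at word positions 3, 6, 11, 14 — 4 in total.

4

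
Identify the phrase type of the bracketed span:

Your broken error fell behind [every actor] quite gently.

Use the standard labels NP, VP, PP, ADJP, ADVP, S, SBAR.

"actor" is the head of the bracketed span, so the span is a noun phrase: NP.

NP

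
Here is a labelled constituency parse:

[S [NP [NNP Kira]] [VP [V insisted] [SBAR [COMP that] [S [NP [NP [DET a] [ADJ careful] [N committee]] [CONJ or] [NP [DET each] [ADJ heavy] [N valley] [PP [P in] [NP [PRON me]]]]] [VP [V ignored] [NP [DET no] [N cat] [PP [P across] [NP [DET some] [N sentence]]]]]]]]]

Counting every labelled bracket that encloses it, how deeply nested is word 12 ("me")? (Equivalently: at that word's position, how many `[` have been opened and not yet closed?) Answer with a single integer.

9

Path from the root down to the word: S → VP → SBAR → S → NP → NP → PP → NP → PRON. That is 9 enclosing brackets.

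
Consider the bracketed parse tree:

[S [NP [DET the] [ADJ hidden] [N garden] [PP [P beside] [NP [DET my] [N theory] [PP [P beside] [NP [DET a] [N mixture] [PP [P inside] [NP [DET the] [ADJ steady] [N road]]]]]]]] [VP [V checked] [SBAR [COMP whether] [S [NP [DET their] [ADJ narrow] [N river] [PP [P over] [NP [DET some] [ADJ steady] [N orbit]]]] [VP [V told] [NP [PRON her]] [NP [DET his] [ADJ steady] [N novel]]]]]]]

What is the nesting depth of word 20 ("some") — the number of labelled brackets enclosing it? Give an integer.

Path from the root down to the word: S → VP → SBAR → S → NP → PP → NP → DET. That is 8 enclosing brackets.

8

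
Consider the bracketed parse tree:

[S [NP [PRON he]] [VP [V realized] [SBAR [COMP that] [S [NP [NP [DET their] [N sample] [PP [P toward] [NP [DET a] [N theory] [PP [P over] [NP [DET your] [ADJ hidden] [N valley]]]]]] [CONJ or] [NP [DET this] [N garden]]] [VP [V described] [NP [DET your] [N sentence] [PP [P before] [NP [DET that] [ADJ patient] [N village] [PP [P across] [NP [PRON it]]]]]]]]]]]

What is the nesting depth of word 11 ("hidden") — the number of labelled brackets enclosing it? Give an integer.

Path from the root down to the word: S → VP → SBAR → S → NP → NP → PP → NP → PP → NP → ADJ. That is 11 enclosing brackets.

11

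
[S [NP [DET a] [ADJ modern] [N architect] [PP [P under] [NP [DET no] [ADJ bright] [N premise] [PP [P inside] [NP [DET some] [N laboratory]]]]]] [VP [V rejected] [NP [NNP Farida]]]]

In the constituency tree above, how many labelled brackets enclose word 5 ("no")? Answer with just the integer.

5

The word sits inside DET, which is inside NP, inside PP, inside NP, inside S — 5 brackets in all.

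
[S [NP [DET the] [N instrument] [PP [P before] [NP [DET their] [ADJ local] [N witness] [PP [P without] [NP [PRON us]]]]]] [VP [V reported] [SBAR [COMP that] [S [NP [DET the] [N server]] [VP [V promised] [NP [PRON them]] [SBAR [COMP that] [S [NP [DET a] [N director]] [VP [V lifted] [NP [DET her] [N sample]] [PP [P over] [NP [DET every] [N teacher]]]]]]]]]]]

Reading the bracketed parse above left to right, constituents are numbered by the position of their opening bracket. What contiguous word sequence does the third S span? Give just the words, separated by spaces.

The S opening brackets appear, in order, over: "the instrument before their local witness without us reported that the server promised them that a director lifted her sample over every teacher"; "the server promised them that a director lifted her sample over every teacher"; "a director lifted her sample over every teacher". The third one spans "a director lifted her sample over every teacher".

a director lifted her sample over every teacher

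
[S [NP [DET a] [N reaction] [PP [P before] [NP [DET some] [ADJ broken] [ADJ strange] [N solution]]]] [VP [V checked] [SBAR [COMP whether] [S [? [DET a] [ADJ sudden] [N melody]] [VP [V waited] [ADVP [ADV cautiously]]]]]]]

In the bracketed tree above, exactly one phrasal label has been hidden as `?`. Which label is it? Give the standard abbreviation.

NP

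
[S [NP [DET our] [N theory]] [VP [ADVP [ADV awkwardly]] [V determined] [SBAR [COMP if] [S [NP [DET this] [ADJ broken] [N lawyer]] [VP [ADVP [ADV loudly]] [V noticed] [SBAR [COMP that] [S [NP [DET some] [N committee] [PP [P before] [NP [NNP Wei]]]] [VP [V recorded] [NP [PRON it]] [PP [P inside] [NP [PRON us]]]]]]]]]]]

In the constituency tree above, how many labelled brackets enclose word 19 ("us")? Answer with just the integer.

11

Counting open brackets not yet closed at "us": [S [VP [SBAR [S [VP [SBAR [S [VP [PP [NP [PRON = 11.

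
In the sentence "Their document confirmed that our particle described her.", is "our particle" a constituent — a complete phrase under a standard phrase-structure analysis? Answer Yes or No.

These words form the whole noun phrase headed by "particle", so yes — one constituent.

Yes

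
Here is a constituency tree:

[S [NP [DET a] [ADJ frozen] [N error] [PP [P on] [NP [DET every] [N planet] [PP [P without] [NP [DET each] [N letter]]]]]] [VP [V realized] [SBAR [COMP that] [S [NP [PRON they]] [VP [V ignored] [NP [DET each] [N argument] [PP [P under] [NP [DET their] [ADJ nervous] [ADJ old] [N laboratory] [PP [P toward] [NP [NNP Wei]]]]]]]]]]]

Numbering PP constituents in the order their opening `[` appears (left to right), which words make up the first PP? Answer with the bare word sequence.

Opening `[PP` markers occur at word positions 4, 7, 16, 21; the first of these opens the constituent [PP on every planet without each letter].

on every planet without each letter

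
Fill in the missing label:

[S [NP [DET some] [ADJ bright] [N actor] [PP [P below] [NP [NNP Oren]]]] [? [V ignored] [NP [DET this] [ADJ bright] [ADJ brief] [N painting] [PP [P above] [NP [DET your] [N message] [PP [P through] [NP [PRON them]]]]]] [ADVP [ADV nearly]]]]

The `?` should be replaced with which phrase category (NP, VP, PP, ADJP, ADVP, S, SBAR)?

VP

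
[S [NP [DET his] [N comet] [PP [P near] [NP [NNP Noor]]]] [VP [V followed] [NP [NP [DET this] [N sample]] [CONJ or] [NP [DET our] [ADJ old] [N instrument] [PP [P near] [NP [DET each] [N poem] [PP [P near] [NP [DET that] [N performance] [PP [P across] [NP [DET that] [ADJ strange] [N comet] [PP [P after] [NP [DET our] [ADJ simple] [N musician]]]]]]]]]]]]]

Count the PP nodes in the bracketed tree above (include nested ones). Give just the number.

Scanning left to right, an opening `[PP` appears at word positions 3, 12, 15, 18, 22 — 5 in total.

5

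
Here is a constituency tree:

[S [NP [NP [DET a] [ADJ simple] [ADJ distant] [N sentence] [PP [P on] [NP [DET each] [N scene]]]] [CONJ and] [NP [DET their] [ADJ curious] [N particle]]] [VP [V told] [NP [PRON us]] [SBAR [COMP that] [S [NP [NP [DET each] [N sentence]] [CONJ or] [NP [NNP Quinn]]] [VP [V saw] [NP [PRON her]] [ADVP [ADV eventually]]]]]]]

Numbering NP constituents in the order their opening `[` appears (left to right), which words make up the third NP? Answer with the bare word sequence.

each scene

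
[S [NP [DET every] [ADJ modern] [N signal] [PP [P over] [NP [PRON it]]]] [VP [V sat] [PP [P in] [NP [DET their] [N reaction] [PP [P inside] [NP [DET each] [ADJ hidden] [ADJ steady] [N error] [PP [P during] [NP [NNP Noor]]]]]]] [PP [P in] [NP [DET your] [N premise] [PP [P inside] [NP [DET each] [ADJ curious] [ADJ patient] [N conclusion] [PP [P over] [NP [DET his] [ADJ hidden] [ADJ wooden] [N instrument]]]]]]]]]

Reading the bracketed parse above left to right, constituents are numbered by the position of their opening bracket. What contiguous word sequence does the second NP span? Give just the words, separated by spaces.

it

The NP opening brackets appear, in order, over: "every modern signal over it"; "it"; "their reaction inside each hidden steady error during Noor"; "each hidden steady error during Noor"; "Noor"; "your premise inside each curious patient conclusion over his hidden wooden instrument"; "each curious patient conclusion over his hidden wooden instrument"; "his hidden wooden instrument". The second one spans "it".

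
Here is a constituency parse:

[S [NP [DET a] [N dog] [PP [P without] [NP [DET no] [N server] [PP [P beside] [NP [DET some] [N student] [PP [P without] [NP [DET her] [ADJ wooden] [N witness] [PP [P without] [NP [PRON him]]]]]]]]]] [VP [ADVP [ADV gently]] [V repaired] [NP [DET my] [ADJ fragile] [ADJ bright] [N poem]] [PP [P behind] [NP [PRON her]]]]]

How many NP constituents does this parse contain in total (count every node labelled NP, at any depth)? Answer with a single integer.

7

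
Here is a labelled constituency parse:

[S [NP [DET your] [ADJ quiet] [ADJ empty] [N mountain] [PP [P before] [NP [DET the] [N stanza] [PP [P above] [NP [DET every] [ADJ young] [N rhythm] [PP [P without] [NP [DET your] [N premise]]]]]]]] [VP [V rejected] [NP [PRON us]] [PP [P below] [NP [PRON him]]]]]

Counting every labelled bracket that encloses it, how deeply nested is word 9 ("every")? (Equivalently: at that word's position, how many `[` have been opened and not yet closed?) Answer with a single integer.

7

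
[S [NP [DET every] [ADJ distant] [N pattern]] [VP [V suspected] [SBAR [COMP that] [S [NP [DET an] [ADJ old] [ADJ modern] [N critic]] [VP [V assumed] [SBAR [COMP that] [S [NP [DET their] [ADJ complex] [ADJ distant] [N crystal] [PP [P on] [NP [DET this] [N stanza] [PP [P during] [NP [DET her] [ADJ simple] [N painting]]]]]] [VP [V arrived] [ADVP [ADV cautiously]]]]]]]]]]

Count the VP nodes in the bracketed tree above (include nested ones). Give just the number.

3

Listing each VP by its span: [VP suspected that an old modern critic assumed that their complex distant crystal on this stanza during her simple painting arrived cautiously]; [VP assumed that their complex distant crystal on this stanza during her simple painting arrived cautiously]; [VP arrived cautiously] — that makes 3.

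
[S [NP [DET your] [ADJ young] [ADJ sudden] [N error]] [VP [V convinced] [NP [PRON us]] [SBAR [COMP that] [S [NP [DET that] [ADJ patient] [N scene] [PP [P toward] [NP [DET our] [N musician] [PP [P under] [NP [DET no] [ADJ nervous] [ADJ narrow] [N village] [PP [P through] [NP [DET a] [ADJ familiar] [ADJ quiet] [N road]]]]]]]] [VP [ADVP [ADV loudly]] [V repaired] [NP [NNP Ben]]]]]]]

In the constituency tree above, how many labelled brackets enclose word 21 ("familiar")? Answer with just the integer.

12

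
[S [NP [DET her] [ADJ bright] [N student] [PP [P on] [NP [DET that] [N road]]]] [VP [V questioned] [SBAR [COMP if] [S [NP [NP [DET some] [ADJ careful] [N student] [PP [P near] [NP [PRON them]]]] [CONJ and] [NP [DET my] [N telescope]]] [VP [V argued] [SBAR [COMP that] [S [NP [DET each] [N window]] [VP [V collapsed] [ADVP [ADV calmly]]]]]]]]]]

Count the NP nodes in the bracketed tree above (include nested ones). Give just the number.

The NP constituents are: [NP her bright student on that road]; [NP that road]; [NP some careful student near them and my telescope]; [NP some careful student near them]; [NP them]; [NP my telescope] …. Total: 7.

7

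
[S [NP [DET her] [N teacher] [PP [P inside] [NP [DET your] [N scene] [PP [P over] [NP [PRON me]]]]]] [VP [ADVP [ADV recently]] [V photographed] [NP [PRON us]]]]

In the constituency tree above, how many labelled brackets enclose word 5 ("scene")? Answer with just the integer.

Counting open brackets not yet closed at "scene": [S [NP [PP [NP [N = 5.

5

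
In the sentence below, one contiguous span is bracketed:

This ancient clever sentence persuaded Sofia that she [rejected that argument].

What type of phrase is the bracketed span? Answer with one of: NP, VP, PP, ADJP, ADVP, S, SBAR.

VP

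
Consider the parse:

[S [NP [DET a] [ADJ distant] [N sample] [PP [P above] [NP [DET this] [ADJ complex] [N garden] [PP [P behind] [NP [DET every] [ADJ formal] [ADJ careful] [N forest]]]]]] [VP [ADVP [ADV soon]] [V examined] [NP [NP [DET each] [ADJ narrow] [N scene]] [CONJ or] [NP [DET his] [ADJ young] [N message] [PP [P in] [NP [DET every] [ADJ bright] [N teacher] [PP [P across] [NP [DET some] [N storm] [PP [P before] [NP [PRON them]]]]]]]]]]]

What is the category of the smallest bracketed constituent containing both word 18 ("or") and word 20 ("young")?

NP

The smallest bracket enclosing both words is [NP each narrow scene or his young message in every bright teacher across some storm before them], so the label is NP.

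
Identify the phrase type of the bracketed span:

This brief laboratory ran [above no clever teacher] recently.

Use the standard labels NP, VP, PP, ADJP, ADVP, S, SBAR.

The span is built around the preposition "above" — a prepositional phrase (PP).

PP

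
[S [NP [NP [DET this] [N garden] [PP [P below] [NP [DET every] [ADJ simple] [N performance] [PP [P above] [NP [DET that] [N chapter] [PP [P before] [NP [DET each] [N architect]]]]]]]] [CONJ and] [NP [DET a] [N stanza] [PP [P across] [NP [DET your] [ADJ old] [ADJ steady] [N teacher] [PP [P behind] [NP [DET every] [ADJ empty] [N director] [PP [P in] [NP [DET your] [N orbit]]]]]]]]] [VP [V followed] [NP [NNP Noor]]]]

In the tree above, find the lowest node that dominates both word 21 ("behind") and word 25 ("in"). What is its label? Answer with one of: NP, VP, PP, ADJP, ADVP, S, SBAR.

PP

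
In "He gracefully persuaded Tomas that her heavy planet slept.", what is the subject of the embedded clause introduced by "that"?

her heavy planet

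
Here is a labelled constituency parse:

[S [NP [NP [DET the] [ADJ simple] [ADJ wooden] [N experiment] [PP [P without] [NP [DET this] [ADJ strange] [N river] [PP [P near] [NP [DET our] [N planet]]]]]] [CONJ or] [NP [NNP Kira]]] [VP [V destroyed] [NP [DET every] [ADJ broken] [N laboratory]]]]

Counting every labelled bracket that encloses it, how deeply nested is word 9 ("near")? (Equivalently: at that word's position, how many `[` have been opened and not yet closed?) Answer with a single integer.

Counting open brackets not yet closed at "near": [S [NP [NP [PP [NP [PP [P = 7.

7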